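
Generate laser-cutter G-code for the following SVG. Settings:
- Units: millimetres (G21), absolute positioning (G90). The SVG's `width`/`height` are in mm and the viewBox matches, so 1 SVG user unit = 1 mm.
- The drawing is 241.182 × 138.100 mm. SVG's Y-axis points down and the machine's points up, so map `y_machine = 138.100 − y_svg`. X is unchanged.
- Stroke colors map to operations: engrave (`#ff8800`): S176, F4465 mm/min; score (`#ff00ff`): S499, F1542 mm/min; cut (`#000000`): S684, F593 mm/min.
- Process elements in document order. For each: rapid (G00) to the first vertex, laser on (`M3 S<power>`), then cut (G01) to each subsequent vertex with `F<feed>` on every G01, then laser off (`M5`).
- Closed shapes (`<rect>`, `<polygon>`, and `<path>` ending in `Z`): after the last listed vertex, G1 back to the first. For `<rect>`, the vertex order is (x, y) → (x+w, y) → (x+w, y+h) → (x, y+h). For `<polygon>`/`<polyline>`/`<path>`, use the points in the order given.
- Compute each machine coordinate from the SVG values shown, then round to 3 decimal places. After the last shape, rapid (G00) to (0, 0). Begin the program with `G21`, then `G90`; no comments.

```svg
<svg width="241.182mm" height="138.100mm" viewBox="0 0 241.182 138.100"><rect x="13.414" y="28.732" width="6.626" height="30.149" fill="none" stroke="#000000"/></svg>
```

G21
G90
G00 X13.414 Y109.368
M3 S684
G01 X20.040 Y109.368 F593
G01 X20.040 Y79.219 F593
G01 X13.414 Y79.219 F593
G01 X13.414 Y109.368 F593
M5
G00 X0.000 Y0.000

viewBox `0 0 241.182 138.100` with mm width/height → 1 unit = 1 mm. Flip: y_m = 138.100 − y_svg.

**Shape 1** — `<rect>` rectangle, stroke `#000000` → cut (S684, F593). Machine vertices: (13.414,109.368) → (20.040,109.368) → (20.040,79.219) → (13.414,79.219) → (13.414,109.368). Closed: final G1 returns to the first vertex.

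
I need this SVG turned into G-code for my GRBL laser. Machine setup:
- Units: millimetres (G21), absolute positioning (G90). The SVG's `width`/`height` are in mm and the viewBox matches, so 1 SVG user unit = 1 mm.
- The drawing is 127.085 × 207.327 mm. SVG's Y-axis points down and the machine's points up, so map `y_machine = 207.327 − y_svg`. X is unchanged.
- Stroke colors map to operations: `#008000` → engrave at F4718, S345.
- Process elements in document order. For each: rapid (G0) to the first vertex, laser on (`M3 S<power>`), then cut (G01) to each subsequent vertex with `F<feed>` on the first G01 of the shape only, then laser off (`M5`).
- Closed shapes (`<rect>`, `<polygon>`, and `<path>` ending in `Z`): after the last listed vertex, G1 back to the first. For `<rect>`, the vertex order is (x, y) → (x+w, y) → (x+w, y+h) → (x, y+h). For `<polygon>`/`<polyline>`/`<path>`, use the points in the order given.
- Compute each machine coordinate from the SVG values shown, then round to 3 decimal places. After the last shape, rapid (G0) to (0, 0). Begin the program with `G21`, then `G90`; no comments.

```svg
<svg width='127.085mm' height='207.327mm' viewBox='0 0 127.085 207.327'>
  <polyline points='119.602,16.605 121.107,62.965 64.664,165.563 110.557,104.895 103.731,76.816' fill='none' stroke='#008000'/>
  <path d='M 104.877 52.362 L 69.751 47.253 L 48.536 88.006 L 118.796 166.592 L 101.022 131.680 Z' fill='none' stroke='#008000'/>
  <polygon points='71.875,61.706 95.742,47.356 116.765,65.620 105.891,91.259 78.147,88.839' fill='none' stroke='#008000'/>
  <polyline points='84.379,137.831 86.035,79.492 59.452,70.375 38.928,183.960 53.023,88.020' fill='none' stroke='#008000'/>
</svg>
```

viewBox `0 0 127.085 207.327` with mm width/height → 1 unit = 1 mm. Flip: y_m = 207.327 − y_svg.

**Shape 1** — `<polyline>` open polyline, stroke `#008000` → engrave (S345, F4718). Machine vertices: (119.602,190.722) → (121.107,144.362) → (64.664,41.764) → (110.557,102.432) → (103.731,130.511). Open path.

**Shape 2** — `<path>` closed polygon, stroke `#008000` → engrave (S345, F4718). Machine vertices: (104.877,154.965) → (69.751,160.074) → (48.536,119.321) → (118.796,40.735) → (101.022,75.647) → (104.877,154.965). Closed: final G1 returns to the first vertex.

**Shape 3** — `<polygon>` regular polygon, stroke `#008000` → engrave (S345, F4718). Machine vertices: (71.875,145.621) → (95.742,159.971) → (116.765,141.707) → (105.891,116.068) → (78.147,118.488) → (71.875,145.621). Closed: final G1 returns to the first vertex.

**Shape 4** — `<polyline>` open polyline, stroke `#008000` → engrave (S345, F4718). Machine vertices: (84.379,69.496) → (86.035,127.835) → (59.452,136.952) → (38.928,23.367) → (53.023,119.307). Open path.

G21
G90
G0 X119.602 Y190.722
M3 S345
G01 X121.107 Y144.362 F4718
G01 X64.664 Y41.764
G01 X110.557 Y102.432
G01 X103.731 Y130.511
M5
G0 X104.877 Y154.965
M3 S345
G01 X69.751 Y160.074 F4718
G01 X48.536 Y119.321
G01 X118.796 Y40.735
G01 X101.022 Y75.647
G01 X104.877 Y154.965
M5
G0 X71.875 Y145.621
M3 S345
G01 X95.742 Y159.971 F4718
G01 X116.765 Y141.707
G01 X105.891 Y116.068
G01 X78.147 Y118.488
G01 X71.875 Y145.621
M5
G0 X84.379 Y69.496
M3 S345
G01 X86.035 Y127.835 F4718
G01 X59.452 Y136.952
G01 X38.928 Y23.367
G01 X53.023 Y119.307
M5
G0 X0.000 Y0.000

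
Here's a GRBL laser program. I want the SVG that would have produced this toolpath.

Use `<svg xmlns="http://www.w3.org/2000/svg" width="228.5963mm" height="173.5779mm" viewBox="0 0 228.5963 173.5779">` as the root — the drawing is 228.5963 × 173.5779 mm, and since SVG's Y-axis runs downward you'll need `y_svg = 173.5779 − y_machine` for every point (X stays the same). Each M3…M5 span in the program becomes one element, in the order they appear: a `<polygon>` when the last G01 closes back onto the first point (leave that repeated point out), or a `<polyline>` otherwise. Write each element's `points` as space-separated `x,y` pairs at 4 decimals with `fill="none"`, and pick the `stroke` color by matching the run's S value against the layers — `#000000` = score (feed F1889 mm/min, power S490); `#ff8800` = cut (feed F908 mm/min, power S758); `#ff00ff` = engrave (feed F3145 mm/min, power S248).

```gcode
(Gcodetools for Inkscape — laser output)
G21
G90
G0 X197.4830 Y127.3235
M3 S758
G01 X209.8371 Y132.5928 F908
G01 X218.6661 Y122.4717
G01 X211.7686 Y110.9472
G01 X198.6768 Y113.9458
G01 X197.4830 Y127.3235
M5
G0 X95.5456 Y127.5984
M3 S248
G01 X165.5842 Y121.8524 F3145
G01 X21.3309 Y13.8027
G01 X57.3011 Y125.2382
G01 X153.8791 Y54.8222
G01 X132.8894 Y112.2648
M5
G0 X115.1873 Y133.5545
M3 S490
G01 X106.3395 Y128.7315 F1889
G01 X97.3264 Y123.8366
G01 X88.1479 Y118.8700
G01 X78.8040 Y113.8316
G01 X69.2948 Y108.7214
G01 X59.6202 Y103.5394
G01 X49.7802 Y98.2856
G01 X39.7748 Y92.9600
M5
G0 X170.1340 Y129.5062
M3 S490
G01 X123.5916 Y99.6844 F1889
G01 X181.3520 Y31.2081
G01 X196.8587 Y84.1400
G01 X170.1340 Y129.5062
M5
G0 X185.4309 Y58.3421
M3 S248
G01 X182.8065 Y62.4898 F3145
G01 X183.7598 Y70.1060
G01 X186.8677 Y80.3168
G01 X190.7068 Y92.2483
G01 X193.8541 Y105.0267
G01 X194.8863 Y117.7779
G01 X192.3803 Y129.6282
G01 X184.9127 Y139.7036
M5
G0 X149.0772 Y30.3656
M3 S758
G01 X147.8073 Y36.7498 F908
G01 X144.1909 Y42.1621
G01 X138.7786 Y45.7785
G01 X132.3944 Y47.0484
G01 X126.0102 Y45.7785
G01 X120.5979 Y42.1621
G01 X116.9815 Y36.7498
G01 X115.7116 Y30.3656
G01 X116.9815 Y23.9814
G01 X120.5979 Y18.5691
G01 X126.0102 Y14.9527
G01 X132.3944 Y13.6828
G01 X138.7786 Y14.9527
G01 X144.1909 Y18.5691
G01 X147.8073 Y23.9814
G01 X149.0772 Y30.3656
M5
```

y_svg = 173.5779 − y_m.

[1] S758→`#ff8800` (cut); closed run; points: 197.4830,46.2544 209.8371,40.9851 218.6661,51.1062 211.7686,62.6307 198.6768,59.6321

[2] S248→`#ff00ff` (engrave); open run; points: 95.5456,45.9795 165.5842,51.7255 21.3309,159.7752 57.3011,48.3397 153.8791,118.7557 132.8894,61.3131

[3] S490→`#000000` (score); open run; points: 115.1873,40.0234 106.3395,44.8464 97.3264,49.7413 88.1479,54.7079 78.8040,59.7463 69.2948,64.8565 59.6202,70.0385 49.7802,75.2923 39.7748,80.6179

[4] S490→`#000000` (score); closed run; points: 170.1340,44.0717 123.5916,73.8935 181.3520,142.3698 196.8587,89.4379

[5] S248→`#ff00ff` (engrave); open run; points: 185.4309,115.2358 182.8065,111.0881 183.7598,103.4719 186.8677,93.2611 190.7068,81.3296 193.8541,68.5512 194.8863,55.8000 192.3803,43.9497 184.9127,33.8743

[6] S758→`#ff8800` (cut); closed run; points: 149.0772,143.2123 147.8073,136.8281 144.1909,131.4158 138.7786,127.7994 132.3944,126.5295 126.0102,127.7994 120.5979,131.4158 116.9815,136.8281 115.7116,143.2123 116.9815,149.5965 120.5979,155.0088 126.0102,158.6252 132.3944,159.8951 138.7786,158.6252 144.1909,155.0088 147.8073,149.5965

<svg xmlns="http://www.w3.org/2000/svg" width="228.5963mm" height="173.5779mm" viewBox="0 0 228.5963 173.5779">
  <polygon points="197.4830,46.2544 209.8371,40.9851 218.6661,51.1062 211.7686,62.6307 198.6768,59.6321" fill="none" stroke="#ff8800"/>
  <polyline points="95.5456,45.9795 165.5842,51.7255 21.3309,159.7752 57.3011,48.3397 153.8791,118.7557 132.8894,61.3131" fill="none" stroke="#ff00ff"/>
  <polyline points="115.1873,40.0234 106.3395,44.8464 97.3264,49.7413 88.1479,54.7079 78.8040,59.7463 69.2948,64.8565 59.6202,70.0385 49.7802,75.2923 39.7748,80.6179" fill="none" stroke="#000000"/>
  <polygon points="170.1340,44.0717 123.5916,73.8935 181.3520,142.3698 196.8587,89.4379" fill="none" stroke="#000000"/>
  <polyline points="185.4309,115.2358 182.8065,111.0881 183.7598,103.4719 186.8677,93.2611 190.7068,81.3296 193.8541,68.5512 194.8863,55.8000 192.3803,43.9497 184.9127,33.8743" fill="none" stroke="#ff00ff"/>
  <polygon points="149.0772,143.2123 147.8073,136.8281 144.1909,131.4158 138.7786,127.7994 132.3944,126.5295 126.0102,127.7994 120.5979,131.4158 116.9815,136.8281 115.7116,143.2123 116.9815,149.5965 120.5979,155.0088 126.0102,158.6252 132.3944,159.8951 138.7786,158.6252 144.1909,155.0088 147.8073,149.5965" fill="none" stroke="#ff8800"/>
</svg>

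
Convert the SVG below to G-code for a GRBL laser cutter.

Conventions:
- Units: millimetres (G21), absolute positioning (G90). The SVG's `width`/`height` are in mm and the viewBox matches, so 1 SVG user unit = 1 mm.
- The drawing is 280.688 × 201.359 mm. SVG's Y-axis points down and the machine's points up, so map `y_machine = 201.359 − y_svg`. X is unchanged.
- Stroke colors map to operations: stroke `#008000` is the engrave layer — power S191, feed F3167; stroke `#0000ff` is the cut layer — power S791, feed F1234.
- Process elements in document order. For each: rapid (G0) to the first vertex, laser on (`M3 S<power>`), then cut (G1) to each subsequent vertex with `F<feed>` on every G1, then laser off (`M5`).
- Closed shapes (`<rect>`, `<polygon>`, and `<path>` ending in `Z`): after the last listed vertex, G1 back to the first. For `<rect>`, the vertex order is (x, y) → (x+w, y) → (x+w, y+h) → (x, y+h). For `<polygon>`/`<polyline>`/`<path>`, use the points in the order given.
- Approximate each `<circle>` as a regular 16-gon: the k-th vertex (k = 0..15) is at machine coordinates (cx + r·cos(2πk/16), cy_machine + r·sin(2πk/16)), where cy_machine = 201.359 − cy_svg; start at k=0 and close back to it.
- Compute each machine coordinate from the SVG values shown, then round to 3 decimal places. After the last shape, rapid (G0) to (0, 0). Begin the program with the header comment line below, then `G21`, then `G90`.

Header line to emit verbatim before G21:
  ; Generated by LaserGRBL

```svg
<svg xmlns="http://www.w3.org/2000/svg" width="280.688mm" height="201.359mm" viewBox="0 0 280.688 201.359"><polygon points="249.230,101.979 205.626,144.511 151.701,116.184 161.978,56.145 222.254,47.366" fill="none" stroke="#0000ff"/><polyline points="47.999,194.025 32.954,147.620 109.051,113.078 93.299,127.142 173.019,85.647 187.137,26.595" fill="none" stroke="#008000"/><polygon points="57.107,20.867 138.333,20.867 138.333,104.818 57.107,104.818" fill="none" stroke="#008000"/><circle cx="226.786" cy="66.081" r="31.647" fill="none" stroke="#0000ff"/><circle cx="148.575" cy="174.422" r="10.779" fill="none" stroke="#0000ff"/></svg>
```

; Generated by LaserGRBL
G21
G90
G0 X249.230 Y99.380
M3 S791
G1 X205.626 Y56.848 F1234
G1 X151.701 Y85.175 F1234
G1 X161.978 Y145.214 F1234
G1 X222.254 Y153.993 F1234
G1 X249.230 Y99.380 F1234
M5
G0 X47.999 Y7.334
M3 S191
G1 X32.954 Y53.739 F3167
G1 X109.051 Y88.281 F3167
G1 X93.299 Y74.217 F3167
G1 X173.019 Y115.712 F3167
G1 X187.137 Y174.764 F3167
M5
G0 X57.107 Y180.492
M3 S191
G1 X138.333 Y180.492 F3167
G1 X138.333 Y96.541 F3167
G1 X57.107 Y96.541 F3167
G1 X57.107 Y180.492 F3167
M5
G0 X258.433 Y135.278
M3 S791
G1 X256.024 Y147.389 F1234
G1 X249.164 Y157.656 F1234
G1 X238.897 Y164.516 F1234
G1 X226.786 Y166.925 F1234
G1 X214.675 Y164.516 F1234
G1 X204.408 Y157.656 F1234
G1 X197.548 Y147.389 F1234
G1 X195.139 Y135.278 F1234
G1 X197.548 Y123.167 F1234
G1 X204.408 Y112.900 F1234
G1 X214.675 Y106.040 F1234
G1 X226.786 Y103.631 F1234
G1 X238.897 Y106.040 F1234
G1 X249.164 Y112.900 F1234
G1 X256.024 Y123.167 F1234
G1 X258.433 Y135.278 F1234
M5
G0 X159.354 Y26.937
M3 S791
G1 X158.533 Y31.062 F1234
G1 X156.197 Y34.559 F1234
G1 X152.700 Y36.895 F1234
G1 X148.575 Y37.716 F1234
G1 X144.450 Y36.895 F1234
G1 X140.953 Y34.559 F1234
G1 X138.617 Y31.062 F1234
G1 X137.796 Y26.937 F1234
G1 X138.617 Y22.812 F1234
G1 X140.953 Y19.315 F1234
G1 X144.450 Y16.979 F1234
G1 X148.575 Y16.158 F1234
G1 X152.700 Y16.979 F1234
G1 X156.197 Y19.315 F1234
G1 X158.533 Y22.812 F1234
G1 X159.354 Y26.937 F1234
M5
G0 X0.000 Y0.000

Since the viewBox matches the mm dimensions, user units are millimetres directly. The only transform is the Y-flip y_m = 201.359 − y_svg.

Shape 1 is a regular polygon drawn with `<polygon>`. Its stroke #0000ff means cut at S791, F1234. After flipping Y the toolpath is (249.230,99.380) → (205.626,56.848) → (151.701,85.175) → (161.978,145.214) → (222.254,153.993) → (249.230,99.380), returning to the start.

Shape 2 is a open polyline drawn with `<polyline>`. Its stroke #008000 means engrave at S191, F3167. After flipping Y the toolpath is (47.999,7.334) → (32.954,53.739) → (109.051,88.281) → (93.299,74.217) → (173.019,115.712) → (187.137,174.764).

Shape 3 is a rectangle drawn with `<polygon>`. Its stroke #008000 means engrave at S191, F3167. After flipping Y the toolpath is (57.107,180.492) → (138.333,180.492) → (138.333,96.541) → (57.107,96.541) → (57.107,180.492), returning to the start.

Shape 4 is a circle drawn with `<circle>`. Its stroke #0000ff means cut at S791, F1234. After flipping Y the toolpath is (258.433,135.278) → (256.024,147.389) → (249.164,157.656) → (238.897,164.516) → (226.786,166.925) → (214.675,164.516) → (204.408,157.656) → (197.548,147.389) → (195.139,135.278) → (197.548,123.167) → (204.408,112.900) → (214.675,106.040) → (226.786,103.631) → (238.897,106.040) → (249.164,112.900) → (256.024,123.167) → (258.433,135.278), returning to the start.

Shape 5 is a circle drawn with `<circle>`. Its stroke #0000ff means cut at S791, F1234. After flipping Y the toolpath is (159.354,26.937) → (158.533,31.062) → (156.197,34.559) → (152.700,36.895) → (148.575,37.716) → (144.450,36.895) → (140.953,34.559) → (138.617,31.062) → (137.796,26.937) → (138.617,22.812) → (140.953,19.315) → (144.450,16.979) → (148.575,16.158) → (152.700,16.979) → (156.197,19.315) → (158.533,22.812) → (159.354,26.937), returning to the start.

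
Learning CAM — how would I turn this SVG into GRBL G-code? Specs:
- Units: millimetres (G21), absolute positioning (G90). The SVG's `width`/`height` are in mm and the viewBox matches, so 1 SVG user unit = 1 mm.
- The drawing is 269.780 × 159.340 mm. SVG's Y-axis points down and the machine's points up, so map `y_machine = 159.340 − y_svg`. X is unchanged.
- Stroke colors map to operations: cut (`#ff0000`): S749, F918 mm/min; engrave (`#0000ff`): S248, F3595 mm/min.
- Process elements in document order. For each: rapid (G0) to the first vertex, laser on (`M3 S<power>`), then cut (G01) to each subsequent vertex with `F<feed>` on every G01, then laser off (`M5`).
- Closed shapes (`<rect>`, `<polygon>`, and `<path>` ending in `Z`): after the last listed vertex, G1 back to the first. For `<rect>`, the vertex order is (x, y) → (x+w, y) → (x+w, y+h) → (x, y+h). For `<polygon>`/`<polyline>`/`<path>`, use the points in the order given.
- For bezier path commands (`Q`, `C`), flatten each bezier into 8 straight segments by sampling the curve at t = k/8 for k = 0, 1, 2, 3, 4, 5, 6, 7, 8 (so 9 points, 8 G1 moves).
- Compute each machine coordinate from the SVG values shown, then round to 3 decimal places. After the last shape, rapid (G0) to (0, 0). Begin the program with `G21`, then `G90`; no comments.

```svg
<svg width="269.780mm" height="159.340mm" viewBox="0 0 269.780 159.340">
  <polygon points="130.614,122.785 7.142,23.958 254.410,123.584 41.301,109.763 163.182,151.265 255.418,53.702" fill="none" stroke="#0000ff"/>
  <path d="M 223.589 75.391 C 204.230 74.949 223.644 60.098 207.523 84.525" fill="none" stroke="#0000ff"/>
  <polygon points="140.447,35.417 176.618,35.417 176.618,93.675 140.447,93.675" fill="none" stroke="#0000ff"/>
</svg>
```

G21
G90
G0 X130.614 Y36.555
M3 S248
G01 X7.142 Y135.382 F3595
G01 X254.410 Y35.756 F3595
G01 X41.301 Y49.577 F3595
G01 X163.182 Y8.075 F3595
G01 X255.418 Y105.638 F3595
G01 X130.614 Y36.555 F3595
M5
G0 X223.589 Y83.949
M3 S248
G01 X218.002 Y84.685 F3595
G01 X215.179 Y86.143 F3595
G01 X214.249 Y87.694 F3595
G01 X214.342 Y88.708 F3595
G01 X214.586 Y88.556 F3595
G01 X214.112 Y86.609 F3595
G01 X212.048 Y82.239 F3595
G01 X207.523 Y74.815 F3595
M5
G0 X140.447 Y123.923
M3 S248
G01 X176.618 Y123.923 F3595
G01 X176.618 Y65.665 F3595
G01 X140.447 Y65.665 F3595
G01 X140.447 Y123.923 F3595
M5
G0 X0.000 Y0.000

viewBox `0 0 269.780 159.340` with mm width/height → 1 unit = 1 mm. Flip: y_m = 159.340 − y_svg.

**Shape 1** — `<polygon>` closed polygon, stroke `#0000ff` → engrave (S248, F3595). Machine vertices: (130.614,36.555) → (7.142,135.382) → (254.410,35.756) → (41.301,49.577) → (163.182,8.075) → (255.418,105.638) → (130.614,36.555). Closed: final G1 returns to the first vertex.

**Shape 2** — `<path>` cubic bezier, stroke `#0000ff` → engrave (S248, F3595). Control points (SVG): P0=(223.589,75.391), P1=(204.230,74.949), P2=(223.644,60.098), P3=(207.523,84.525); sampled at t=k/8. Machine vertices: (223.589,83.949) → (218.002,84.685) → (215.179,86.143) → (214.249,87.694) → (214.342,88.708) → (214.586,88.556) → (214.112,86.609) → (212.048,82.239) → (207.523,74.815). Open path.

**Shape 3** — `<polygon>` rectangle, stroke `#0000ff` → engrave (S248, F3595). Machine vertices: (140.447,123.923) → (176.618,123.923) → (176.618,65.665) → (140.447,65.665) → (140.447,123.923). Closed: final G1 returns to the first vertex.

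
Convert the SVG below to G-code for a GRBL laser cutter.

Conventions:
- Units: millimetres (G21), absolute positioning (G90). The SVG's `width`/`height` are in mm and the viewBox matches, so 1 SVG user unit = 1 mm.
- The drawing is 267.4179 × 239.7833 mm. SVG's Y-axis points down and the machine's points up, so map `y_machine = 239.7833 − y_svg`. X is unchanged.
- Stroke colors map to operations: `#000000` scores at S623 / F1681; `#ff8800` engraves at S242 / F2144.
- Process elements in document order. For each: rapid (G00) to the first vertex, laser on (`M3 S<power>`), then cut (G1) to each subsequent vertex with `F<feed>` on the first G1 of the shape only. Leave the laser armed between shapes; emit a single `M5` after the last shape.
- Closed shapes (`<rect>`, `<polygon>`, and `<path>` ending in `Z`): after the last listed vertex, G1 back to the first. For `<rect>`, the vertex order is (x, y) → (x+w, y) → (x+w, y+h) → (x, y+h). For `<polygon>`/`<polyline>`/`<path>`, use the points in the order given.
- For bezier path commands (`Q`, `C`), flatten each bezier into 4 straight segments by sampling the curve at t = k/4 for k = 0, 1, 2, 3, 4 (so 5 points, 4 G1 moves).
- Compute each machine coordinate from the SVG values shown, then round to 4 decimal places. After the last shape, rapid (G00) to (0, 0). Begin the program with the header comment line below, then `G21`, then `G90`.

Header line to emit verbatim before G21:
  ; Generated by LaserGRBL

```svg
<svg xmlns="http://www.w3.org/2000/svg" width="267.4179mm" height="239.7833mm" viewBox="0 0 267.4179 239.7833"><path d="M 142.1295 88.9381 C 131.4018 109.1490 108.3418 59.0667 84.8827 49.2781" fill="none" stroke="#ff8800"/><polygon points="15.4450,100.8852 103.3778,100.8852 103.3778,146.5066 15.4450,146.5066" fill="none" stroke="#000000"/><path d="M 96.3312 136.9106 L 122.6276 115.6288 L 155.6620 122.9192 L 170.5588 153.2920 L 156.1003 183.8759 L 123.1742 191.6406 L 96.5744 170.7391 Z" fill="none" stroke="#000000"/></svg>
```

1 u = 1 mm; y_m = 239.7833 − y.

[1] `<path>` cubic bezier, #ff8800→engrave S242 F2144: (142.1295,150.8452) → (131.9579,147.1391) → (118.2804,159.4254) → (102.2157,177.3366) → (84.8827,190.5052)

[2] `<polygon>` rectangle, #000000→score S623 F1681: (15.4450,138.8981) → (103.3778,138.8981) → (103.3778,93.2767) → (15.4450,93.2767) → (15.4450,138.8981) (closed)

[3] `<path>` regular polygon, #000000→score S623 F1681: (96.3312,102.8727) → (122.6276,124.1545) → (155.6620,116.8641) → (170.5588,86.4913) → (156.1003,55.9074) → (123.1742,48.1427) → (96.5744,69.0442) → (96.3312,102.8727) (closed)

; Generated by LaserGRBL
G21
G90
G00 X142.1295 Y150.8452
M3 S242
G1 X131.9579 Y147.1391 F2144
G1 X118.2804 Y159.4254
G1 X102.2157 Y177.3366
G1 X84.8827 Y190.5052
G00 X15.4450 Y138.8981
M3 S623
G1 X103.3778 Y138.8981 F1681
G1 X103.3778 Y93.2767
G1 X15.4450 Y93.2767
G1 X15.4450 Y138.8981
G00 X96.3312 Y102.8727
M3 S623
G1 X122.6276 Y124.1545 F1681
G1 X155.6620 Y116.8641
G1 X170.5588 Y86.4913
G1 X156.1003 Y55.9074
G1 X123.1742 Y48.1427
G1 X96.5744 Y69.0442
G1 X96.3312 Y102.8727
M5
G00 X0.0000 Y0.0000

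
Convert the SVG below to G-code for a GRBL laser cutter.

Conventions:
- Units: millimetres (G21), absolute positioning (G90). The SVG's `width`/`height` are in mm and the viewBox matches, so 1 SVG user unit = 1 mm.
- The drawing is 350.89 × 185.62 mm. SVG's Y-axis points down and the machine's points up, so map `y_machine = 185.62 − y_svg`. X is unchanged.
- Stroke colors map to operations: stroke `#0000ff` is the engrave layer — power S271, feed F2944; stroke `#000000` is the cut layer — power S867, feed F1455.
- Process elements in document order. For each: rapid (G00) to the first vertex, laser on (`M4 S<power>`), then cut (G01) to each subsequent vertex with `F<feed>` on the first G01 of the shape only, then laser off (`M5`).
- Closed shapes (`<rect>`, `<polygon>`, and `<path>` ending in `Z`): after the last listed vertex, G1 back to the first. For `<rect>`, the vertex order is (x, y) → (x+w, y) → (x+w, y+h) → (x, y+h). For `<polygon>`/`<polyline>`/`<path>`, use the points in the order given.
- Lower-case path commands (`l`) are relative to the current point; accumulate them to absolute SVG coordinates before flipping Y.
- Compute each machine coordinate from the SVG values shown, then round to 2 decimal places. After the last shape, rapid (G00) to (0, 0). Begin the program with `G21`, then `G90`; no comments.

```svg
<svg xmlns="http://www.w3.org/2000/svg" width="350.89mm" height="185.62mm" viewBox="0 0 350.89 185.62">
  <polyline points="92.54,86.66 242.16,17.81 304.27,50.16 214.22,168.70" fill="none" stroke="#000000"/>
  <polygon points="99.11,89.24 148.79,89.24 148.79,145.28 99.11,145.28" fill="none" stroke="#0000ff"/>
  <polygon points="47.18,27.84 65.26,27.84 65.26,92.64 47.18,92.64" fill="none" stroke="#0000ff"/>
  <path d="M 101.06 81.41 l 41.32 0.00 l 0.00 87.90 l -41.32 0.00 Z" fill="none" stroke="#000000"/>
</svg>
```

Since the viewBox matches the mm dimensions, user units are millimetres directly. The only transform is the Y-flip y_m = 185.62 − y_svg.

Shape 1 is a open polyline drawn with `<polyline>`. Its stroke #000000 means cut at S867, F1455. After flipping Y the toolpath is (92.54,98.96) → (242.16,167.81) → (304.27,135.46) → (214.22,16.92).

Shape 2 is a rectangle drawn with `<polygon>`. Its stroke #0000ff means engrave at S271, F2944. After flipping Y the toolpath is (99.11,96.38) → (148.79,96.38) → (148.79,40.34) → (99.11,40.34) → (99.11,96.38), returning to the start.

Shape 3 is a rectangle drawn with `<polygon>`. Its stroke #0000ff means engrave at S271, F2944. After flipping Y the toolpath is (47.18,157.78) → (65.26,157.78) → (65.26,92.98) → (47.18,92.98) → (47.18,157.78), returning to the start.

Shape 4 is a rectangle drawn with `<path>`. Its stroke #000000 means cut at S867, F1455. After flipping Y the toolpath is (101.06,104.21) → (142.38,104.21) → (142.38,16.31) → (101.06,16.31) → (101.06,104.21), returning to the start.

G21
G90
G00 X92.54 Y98.96
M4 S867
G01 X242.16 Y167.81 F1455
G01 X304.27 Y135.46
G01 X214.22 Y16.92
M5
G00 X99.11 Y96.38
M4 S271
G01 X148.79 Y96.38 F2944
G01 X148.79 Y40.34
G01 X99.11 Y40.34
G01 X99.11 Y96.38
M5
G00 X47.18 Y157.78
M4 S271
G01 X65.26 Y157.78 F2944
G01 X65.26 Y92.98
G01 X47.18 Y92.98
G01 X47.18 Y157.78
M5
G00 X101.06 Y104.21
M4 S867
G01 X142.38 Y104.21 F1455
G01 X142.38 Y16.31
G01 X101.06 Y16.31
G01 X101.06 Y104.21
M5
G00 X0.00 Y0.00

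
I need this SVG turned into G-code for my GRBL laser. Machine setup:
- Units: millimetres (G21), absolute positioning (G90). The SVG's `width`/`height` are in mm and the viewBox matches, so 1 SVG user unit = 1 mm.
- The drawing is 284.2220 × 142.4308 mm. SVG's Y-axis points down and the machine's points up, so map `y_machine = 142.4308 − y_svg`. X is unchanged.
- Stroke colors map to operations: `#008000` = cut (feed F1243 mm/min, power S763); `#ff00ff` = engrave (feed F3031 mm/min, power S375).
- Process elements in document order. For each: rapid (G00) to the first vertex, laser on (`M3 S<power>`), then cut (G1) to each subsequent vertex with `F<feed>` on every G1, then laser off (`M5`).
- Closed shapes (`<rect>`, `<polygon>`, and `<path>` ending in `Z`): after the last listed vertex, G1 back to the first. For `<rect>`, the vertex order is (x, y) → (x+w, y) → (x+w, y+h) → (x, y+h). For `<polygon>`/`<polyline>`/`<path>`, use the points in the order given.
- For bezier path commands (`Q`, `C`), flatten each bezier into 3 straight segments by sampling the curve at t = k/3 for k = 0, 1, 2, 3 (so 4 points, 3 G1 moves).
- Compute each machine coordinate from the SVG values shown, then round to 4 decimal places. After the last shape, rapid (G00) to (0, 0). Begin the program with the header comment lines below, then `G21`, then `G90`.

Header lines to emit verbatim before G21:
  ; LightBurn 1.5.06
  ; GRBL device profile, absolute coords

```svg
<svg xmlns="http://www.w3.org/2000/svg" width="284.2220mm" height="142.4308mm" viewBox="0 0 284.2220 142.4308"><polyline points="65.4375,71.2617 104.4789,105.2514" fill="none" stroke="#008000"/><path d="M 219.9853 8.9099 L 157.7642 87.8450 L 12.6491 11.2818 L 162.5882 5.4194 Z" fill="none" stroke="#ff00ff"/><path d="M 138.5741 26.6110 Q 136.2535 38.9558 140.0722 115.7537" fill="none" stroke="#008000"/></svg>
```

; LightBurn 1.5.06
; GRBL device profile, absolute coords
G21
G90
G00 X65.4375 Y71.1691
M3 S763
G1 X104.4789 Y37.1794 F1243
M5
G00 X219.9853 Y133.5209
M3 S375
G1 X157.7642 Y54.5858 F3031
G1 X12.6491 Y131.1490 F3031
G1 X162.5882 Y137.0114 F3031
G1 X219.9853 Y133.5209 F3031
M5
G00 X138.5741 Y115.8198
M3 S763
G1 X137.7092 Y100.4285 F1243
G1 X138.2085 Y70.7142 F1243
G1 X140.0722 Y26.6771 F1243
M5
G00 X0.0000 Y0.0000

Since the viewBox matches the mm dimensions, user units are millimetres directly. The only transform is the Y-flip y_m = 142.4308 − y_svg.

Shape 1 is a line segment drawn with `<polyline>`. Its stroke #008000 means cut at S763, F1243. After flipping Y the toolpath is (65.4375,71.1691) → (104.4789,37.1794).

Shape 2 is a closed polygon drawn with `<path>`. Its stroke #ff00ff means engrave at S375, F3031. After flipping Y the toolpath is (219.9853,133.5209) → (157.7642,54.5858) → (12.6491,131.1490) → (162.5882,137.0114) → (219.9853,133.5209), returning to the start.

Shape 3 is a quadratic bezier drawn with `<path>`. Its stroke #008000 means cut at S763, F1243. After flipping Y the toolpath is (138.5741,115.8198) → (137.7092,100.4285) → (138.2085,70.7142) → (140.0722,26.6771).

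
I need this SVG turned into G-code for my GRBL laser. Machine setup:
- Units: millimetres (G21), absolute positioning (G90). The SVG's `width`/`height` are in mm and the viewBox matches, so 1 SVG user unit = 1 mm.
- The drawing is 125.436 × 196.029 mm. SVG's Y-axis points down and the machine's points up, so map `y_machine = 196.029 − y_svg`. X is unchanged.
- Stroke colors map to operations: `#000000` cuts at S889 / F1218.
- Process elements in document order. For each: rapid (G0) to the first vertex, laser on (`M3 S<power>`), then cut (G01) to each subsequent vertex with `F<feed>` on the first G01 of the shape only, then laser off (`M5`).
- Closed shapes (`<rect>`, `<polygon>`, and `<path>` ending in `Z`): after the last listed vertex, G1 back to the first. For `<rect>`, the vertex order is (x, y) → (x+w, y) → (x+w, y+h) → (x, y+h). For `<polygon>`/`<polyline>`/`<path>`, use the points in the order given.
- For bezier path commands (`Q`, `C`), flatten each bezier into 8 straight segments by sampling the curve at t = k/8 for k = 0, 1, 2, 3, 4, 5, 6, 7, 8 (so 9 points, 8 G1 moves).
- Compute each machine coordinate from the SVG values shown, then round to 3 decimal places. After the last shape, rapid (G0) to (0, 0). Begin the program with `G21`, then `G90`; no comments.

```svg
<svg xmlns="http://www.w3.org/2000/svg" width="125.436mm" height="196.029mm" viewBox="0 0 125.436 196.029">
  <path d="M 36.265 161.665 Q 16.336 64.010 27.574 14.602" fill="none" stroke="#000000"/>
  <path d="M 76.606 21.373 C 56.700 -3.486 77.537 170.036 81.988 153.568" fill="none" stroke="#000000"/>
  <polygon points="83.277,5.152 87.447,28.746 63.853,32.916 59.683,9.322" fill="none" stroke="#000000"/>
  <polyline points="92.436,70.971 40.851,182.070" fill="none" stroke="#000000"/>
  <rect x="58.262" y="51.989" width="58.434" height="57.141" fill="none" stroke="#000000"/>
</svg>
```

G21
G90
G0 X36.265 Y34.364
M3 S889
G01 X31.770 Y58.024 F1218
G01 X28.248 Y80.176
G01 X25.701 Y100.821
G01 X24.128 Y119.957
G01 X23.528 Y137.586
G01 X23.903 Y153.708
G01 X25.251 Y168.321
G01 X27.574 Y181.427
M5
G0 X76.606 Y174.656
M3 S889
G01 X70.939 Y175.438 F1218
G01 X68.423 Y162.172
G01 X68.388 Y139.411
G01 X70.163 Y111.705
G01 X73.080 Y83.606
G01 X76.470 Y59.665
G01 X79.662 Y44.433
G01 X81.988 Y42.461
M5
G0 X83.277 Y190.877
M3 S889
G01 X87.447 Y167.283 F1218
G01 X63.853 Y163.113
G01 X59.683 Y186.707
G01 X83.277 Y190.877
M5
G0 X92.436 Y125.058
M3 S889
G01 X40.851 Y13.959 F1218
M5
G0 X58.262 Y144.040
M3 S889
G01 X116.696 Y144.040 F1218
G01 X116.696 Y86.899
G01 X58.262 Y86.899
G01 X58.262 Y144.040
M5
G0 X0.000 Y0.000

viewBox `0 0 125.436 196.029` with mm width/height → 1 unit = 1 mm. Flip: y_m = 196.029 − y_svg.

**Shape 1** — `<path>` quadratic bezier, stroke `#000000` → cut (S889, F1218). Control points (SVG): P0=(36.265,161.665), P1=(16.336,64.010), P2=(27.574,14.602); sampled at t=k/8. Machine vertices: (36.265,34.364) → (31.770,58.024) → (28.248,80.176) → (25.701,100.821) → (24.128,119.957) → (23.528,137.586) → (23.903,153.708) → (25.251,168.321) → (27.574,181.427). Open path.

**Shape 2** — `<path>` cubic bezier, stroke `#000000` → cut (S889, F1218). Control points (SVG): P0=(76.606,21.373), P1=(56.700,-3.486), P2=(77.537,170.036), P3=(81.988,153.568); sampled at t=k/8. Machine vertices: (76.606,174.656) → (70.939,175.438) → (68.423,162.172) → (68.388,139.411) → (70.163,111.705) → (73.080,83.606) → (76.470,59.665) → (79.662,44.433) → (81.988,42.461). Open path.

**Shape 3** — `<polygon>` regular polygon, stroke `#000000` → cut (S889, F1218). Machine vertices: (83.277,190.877) → (87.447,167.283) → (63.853,163.113) → (59.683,186.707) → (83.277,190.877). Closed: final G1 returns to the first vertex.

**Shape 4** — `<polyline>` line segment, stroke `#000000` → cut (S889, F1218). Machine vertices: (92.436,125.058) → (40.851,13.959). Open path.

**Shape 5** — `<rect>` rectangle, stroke `#000000` → cut (S889, F1218). Machine vertices: (58.262,144.040) → (116.696,144.040) → (116.696,86.899) → (58.262,86.899) → (58.262,144.040). Closed: final G1 returns to the first vertex.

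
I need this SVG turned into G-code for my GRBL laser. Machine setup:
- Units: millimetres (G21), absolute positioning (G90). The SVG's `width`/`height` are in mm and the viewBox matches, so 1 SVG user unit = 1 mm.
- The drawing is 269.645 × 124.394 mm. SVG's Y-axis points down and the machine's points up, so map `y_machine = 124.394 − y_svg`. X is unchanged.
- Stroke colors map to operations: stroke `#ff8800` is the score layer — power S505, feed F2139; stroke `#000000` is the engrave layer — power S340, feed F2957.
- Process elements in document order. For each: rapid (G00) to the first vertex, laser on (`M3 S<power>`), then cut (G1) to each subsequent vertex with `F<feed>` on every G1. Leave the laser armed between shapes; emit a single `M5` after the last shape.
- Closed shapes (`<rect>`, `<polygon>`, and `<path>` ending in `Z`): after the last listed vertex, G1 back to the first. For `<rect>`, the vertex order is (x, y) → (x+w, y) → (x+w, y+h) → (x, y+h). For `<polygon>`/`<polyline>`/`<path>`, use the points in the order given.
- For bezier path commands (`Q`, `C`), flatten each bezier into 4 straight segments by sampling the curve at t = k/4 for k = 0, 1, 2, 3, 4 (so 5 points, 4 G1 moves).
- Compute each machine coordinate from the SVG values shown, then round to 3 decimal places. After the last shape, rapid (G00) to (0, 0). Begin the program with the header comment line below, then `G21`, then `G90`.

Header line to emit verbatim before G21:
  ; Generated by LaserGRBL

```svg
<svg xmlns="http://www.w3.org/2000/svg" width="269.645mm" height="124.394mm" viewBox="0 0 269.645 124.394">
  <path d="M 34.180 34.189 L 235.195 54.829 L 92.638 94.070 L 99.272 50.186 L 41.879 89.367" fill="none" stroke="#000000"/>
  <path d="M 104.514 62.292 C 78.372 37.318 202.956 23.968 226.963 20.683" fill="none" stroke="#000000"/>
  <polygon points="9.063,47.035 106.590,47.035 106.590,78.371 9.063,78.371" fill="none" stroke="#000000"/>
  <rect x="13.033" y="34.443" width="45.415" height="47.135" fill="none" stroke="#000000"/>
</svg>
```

1 u = 1 mm; y_m = 124.394 − y.

[1] `<path>` open polyline, #000000→engrave S340 F2957: (34.180,90.205) → (235.195,69.565) → (92.638,30.324) → (99.272,74.208) → (41.879,35.027)

[2] `<path>` cubic bezier, #000000→engrave S340 F2957: (104.514,62.102) → (109.242,78.677) → (146.933,91.040) → (194.026,99.336) → (226.963,103.711)

[3] `<polygon>` rectangle, #000000→engrave S340 F2957: (9.063,77.359) → (106.590,77.359) → (106.590,46.023) → (9.063,46.023) → (9.063,77.359) (closed)

[4] `<rect>` rectangle, #000000→engrave S340 F2957: (13.033,89.951) → (58.448,89.951) → (58.448,42.816) → (13.033,42.816) → (13.033,89.951) (closed)

; Generated by LaserGRBL
G21
G90
G00 X34.180 Y90.205
M3 S340
G1 X235.195 Y69.565 F2957
G1 X92.638 Y30.324 F2957
G1 X99.272 Y74.208 F2957
G1 X41.879 Y35.027 F2957
G00 X104.514 Y62.102
M3 S340
G1 X109.242 Y78.677 F2957
G1 X146.933 Y91.040 F2957
G1 X194.026 Y99.336 F2957
G1 X226.963 Y103.711 F2957
G00 X9.063 Y77.359
M3 S340
G1 X106.590 Y77.359 F2957
G1 X106.590 Y46.023 F2957
G1 X9.063 Y46.023 F2957
G1 X9.063 Y77.359 F2957
G00 X13.033 Y89.951
M3 S340
G1 X58.448 Y89.951 F2957
G1 X58.448 Y42.816 F2957
G1 X13.033 Y42.816 F2957
G1 X13.033 Y89.951 F2957
M5
G00 X0.000 Y0.000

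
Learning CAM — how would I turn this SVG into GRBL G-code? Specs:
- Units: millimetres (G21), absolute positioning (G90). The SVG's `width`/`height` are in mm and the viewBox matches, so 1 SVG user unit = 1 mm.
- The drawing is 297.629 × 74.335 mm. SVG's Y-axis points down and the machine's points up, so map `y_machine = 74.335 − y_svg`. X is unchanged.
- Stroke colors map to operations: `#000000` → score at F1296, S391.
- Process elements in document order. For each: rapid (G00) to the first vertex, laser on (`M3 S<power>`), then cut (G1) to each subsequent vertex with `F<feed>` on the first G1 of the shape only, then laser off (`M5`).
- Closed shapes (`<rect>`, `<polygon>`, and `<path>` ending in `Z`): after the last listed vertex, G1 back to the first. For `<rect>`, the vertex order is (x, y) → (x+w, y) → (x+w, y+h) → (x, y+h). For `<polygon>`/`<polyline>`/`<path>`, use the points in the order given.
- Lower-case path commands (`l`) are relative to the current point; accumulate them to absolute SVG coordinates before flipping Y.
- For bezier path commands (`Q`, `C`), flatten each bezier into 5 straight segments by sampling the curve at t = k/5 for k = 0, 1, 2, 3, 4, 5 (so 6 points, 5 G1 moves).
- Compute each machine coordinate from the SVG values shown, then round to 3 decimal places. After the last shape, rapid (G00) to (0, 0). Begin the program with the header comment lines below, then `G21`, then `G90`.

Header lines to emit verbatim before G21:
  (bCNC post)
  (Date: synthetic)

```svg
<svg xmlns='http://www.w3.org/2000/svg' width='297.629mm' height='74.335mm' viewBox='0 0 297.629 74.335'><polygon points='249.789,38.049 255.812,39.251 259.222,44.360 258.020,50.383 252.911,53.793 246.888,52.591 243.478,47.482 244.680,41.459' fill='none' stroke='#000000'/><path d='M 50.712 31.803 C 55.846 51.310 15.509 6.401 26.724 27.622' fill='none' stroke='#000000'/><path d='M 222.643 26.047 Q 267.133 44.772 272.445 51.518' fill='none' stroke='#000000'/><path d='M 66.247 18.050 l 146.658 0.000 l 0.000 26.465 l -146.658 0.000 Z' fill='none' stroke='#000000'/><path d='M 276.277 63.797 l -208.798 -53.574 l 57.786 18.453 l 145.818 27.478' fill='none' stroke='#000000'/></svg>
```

(bCNC post)
(Date: synthetic)
G21
G90
G00 X249.789 Y36.286
M3 S391
G1 X255.812 Y35.084 F1296
G1 X259.222 Y29.975
G1 X258.020 Y23.952
G1 X252.911 Y20.542
G1 X246.888 Y21.744
G1 X243.478 Y26.853
G1 X244.680 Y32.876
G1 X249.789 Y36.286
M5
G00 X50.712 Y42.532
M3 S391
G1 X49.112 Y37.513 F1296
G1 X41.256 Y41.688
G1 X31.801 Y48.791
G1 X25.405 Y52.554
G1 X26.724 Y46.713
M5
G00 X222.643 Y48.288
M3 S391
G1 X238.872 Y41.277 F1296
G1 X251.967 Y35.225
G1 X261.927 Y30.130
G1 X268.753 Y25.995
G1 X272.445 Y22.817
M5
G00 X66.247 Y56.285
M3 S391
G1 X212.905 Y56.285 F1296
G1 X212.905 Y29.820
G1 X66.247 Y29.820
G1 X66.247 Y56.285
M5
G00 X276.277 Y10.538
M3 S391
G1 X67.479 Y64.112 F1296
G1 X125.265 Y45.659
G1 X271.083 Y18.181
M5
G00 X0.000 Y0.000

Since the viewBox matches the mm dimensions, user units are millimetres directly. The only transform is the Y-flip y_m = 74.335 − y_svg.

Shape 1 is a regular polygon drawn with `<polygon>`. Its stroke #000000 means score at S391, F1296. After flipping Y the toolpath is (249.789,36.286) → (255.812,35.084) → (259.222,29.975) → (258.020,23.952) → (252.911,20.542) → (246.888,21.744) → (243.478,26.853) → (244.680,32.876) → (249.789,36.286), returning to the start.

Shape 2 is a cubic bezier drawn with `<path>`. Its stroke #000000 means score at S391, F1296. After flipping Y the toolpath is (50.712,42.532) → (49.112,37.513) → (41.256,41.688) → (31.801,48.791) → (25.405,52.554) → (26.724,46.713).

Shape 3 is a quadratic bezier drawn with `<path>`. Its stroke #000000 means score at S391, F1296. After flipping Y the toolpath is (222.643,48.288) → (238.872,41.277) → (251.967,35.225) → (261.927,30.130) → (268.753,25.995) → (272.445,22.817).

Shape 4 is a rectangle drawn with `<path>`. Its stroke #000000 means score at S391, F1296. After flipping Y the toolpath is (66.247,56.285) → (212.905,56.285) → (212.905,29.820) → (66.247,29.820) → (66.247,56.285), returning to the start.

Shape 5 is a open polyline drawn with `<path>`. Its stroke #000000 means score at S391, F1296. After flipping Y the toolpath is (276.277,10.538) → (67.479,64.112) → (125.265,45.659) → (271.083,18.181).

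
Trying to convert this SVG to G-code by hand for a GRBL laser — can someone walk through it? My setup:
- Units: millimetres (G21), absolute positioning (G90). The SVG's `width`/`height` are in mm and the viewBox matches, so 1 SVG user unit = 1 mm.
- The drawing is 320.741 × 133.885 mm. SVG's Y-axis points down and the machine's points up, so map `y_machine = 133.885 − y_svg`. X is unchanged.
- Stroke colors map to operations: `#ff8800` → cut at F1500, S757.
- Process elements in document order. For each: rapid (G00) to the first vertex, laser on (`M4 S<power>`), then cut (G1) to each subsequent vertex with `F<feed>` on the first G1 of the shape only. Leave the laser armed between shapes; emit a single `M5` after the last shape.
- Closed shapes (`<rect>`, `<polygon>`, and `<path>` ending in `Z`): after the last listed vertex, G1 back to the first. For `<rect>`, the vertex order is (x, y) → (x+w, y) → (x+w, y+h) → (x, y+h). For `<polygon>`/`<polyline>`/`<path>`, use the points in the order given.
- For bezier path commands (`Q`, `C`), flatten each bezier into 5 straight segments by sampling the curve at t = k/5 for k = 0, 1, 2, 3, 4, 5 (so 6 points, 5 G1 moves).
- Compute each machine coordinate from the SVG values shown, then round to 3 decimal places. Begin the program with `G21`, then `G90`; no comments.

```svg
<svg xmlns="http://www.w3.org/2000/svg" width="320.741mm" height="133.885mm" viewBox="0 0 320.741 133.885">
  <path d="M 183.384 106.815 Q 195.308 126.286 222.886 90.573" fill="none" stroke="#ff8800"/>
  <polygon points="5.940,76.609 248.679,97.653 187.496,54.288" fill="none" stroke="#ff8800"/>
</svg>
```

G21
G90
G00 X183.384 Y27.070
M4 S757
G1 X188.780 Y21.489 F1500
G1 X195.428 Y20.323
G1 X203.328 Y23.571
G1 X212.481 Y31.234
G1 X222.886 Y43.312
G00 X5.940 Y57.276
M4 S757
G1 X248.679 Y36.232 F1500
G1 X187.496 Y79.597
G1 X5.940 Y57.276
M5

viewBox `0 0 320.741 133.885` with mm width/height → 1 unit = 1 mm. Flip: y_m = 133.885 − y_svg.

**Shape 1** — `<path>` quadratic bezier, stroke `#ff8800` → cut (S757, F1500). Control points (SVG): P0=(183.384,106.815), P1=(195.308,126.286), P2=(222.886,90.573); sampled at t=k/5. Machine vertices: (183.384,27.070) → (188.780,21.489) → (195.428,20.323) → (203.328,23.571) → (212.481,31.234) → (222.886,43.312). Open path.

**Shape 2** — `<polygon>` closed polygon, stroke `#ff8800` → cut (S757, F1500). Machine vertices: (5.940,57.276) → (248.679,36.232) → (187.496,79.597) → (5.940,57.276). Closed: final G1 returns to the first vertex.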